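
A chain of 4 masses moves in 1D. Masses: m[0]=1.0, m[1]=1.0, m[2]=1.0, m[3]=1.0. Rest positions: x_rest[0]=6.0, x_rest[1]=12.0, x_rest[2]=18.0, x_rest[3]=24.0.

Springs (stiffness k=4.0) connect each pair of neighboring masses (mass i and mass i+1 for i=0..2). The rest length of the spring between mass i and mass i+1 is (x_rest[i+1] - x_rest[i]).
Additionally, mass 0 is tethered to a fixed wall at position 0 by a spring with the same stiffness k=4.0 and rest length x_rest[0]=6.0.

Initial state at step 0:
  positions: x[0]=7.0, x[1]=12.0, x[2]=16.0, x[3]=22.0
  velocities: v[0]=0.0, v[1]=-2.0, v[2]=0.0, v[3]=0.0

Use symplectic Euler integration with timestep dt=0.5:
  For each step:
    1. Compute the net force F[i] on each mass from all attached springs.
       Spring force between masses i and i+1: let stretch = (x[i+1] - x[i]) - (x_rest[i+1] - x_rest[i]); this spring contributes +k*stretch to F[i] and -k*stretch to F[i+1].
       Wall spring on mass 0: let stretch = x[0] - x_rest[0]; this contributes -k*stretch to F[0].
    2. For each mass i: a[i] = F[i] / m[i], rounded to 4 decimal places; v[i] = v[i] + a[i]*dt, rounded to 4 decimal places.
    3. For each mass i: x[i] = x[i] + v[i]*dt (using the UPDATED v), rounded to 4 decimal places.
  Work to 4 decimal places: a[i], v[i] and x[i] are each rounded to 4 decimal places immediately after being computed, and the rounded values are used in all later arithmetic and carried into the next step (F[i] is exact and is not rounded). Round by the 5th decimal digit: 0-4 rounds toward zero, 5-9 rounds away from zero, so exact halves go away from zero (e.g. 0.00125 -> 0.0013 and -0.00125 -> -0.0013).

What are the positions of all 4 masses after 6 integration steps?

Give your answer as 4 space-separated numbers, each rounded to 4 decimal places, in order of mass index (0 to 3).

Step 0: x=[7.0000 12.0000 16.0000 22.0000] v=[0.0000 -2.0000 0.0000 0.0000]
Step 1: x=[5.0000 10.0000 18.0000 22.0000] v=[-4.0000 -4.0000 4.0000 0.0000]
Step 2: x=[3.0000 11.0000 16.0000 24.0000] v=[-4.0000 2.0000 -4.0000 4.0000]
Step 3: x=[6.0000 9.0000 17.0000 24.0000] v=[6.0000 -4.0000 2.0000 0.0000]
Step 4: x=[6.0000 12.0000 17.0000 23.0000] v=[0.0000 6.0000 0.0000 -2.0000]
Step 5: x=[6.0000 14.0000 18.0000 22.0000] v=[0.0000 4.0000 2.0000 -2.0000]
Step 6: x=[8.0000 12.0000 19.0000 23.0000] v=[4.0000 -4.0000 2.0000 2.0000]

Answer: 8.0000 12.0000 19.0000 23.0000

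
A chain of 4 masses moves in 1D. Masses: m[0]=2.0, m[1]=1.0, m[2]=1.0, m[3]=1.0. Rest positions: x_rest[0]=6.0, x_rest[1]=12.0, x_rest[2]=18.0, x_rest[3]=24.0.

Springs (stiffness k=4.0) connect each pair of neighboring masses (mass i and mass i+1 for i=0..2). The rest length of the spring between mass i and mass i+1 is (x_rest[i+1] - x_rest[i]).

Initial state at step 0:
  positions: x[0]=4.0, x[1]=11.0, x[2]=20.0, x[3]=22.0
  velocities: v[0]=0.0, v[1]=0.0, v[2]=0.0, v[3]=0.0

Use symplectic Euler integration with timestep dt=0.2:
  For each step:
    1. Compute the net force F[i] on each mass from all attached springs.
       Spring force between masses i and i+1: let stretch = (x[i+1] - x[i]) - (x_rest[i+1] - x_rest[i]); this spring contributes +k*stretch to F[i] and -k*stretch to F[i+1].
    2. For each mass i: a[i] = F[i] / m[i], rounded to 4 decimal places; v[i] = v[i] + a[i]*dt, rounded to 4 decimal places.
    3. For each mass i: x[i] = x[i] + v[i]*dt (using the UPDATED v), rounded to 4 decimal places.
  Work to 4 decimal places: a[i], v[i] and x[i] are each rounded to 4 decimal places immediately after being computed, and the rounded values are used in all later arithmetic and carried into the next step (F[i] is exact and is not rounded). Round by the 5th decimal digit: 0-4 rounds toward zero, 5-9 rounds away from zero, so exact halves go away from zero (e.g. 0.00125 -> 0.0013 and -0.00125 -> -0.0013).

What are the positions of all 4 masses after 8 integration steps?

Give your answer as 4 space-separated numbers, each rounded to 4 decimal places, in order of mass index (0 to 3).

Step 0: x=[4.0000 11.0000 20.0000 22.0000] v=[0.0000 0.0000 0.0000 0.0000]
Step 1: x=[4.0800 11.3200 18.8800 22.6400] v=[0.4000 1.6000 -5.6000 3.2000]
Step 2: x=[4.2592 11.6912 17.1520 23.6384] v=[0.8960 1.8560 -8.6400 4.9920]
Step 3: x=[4.5530 11.7470 15.5881 24.5590] v=[1.4688 0.2790 -7.8195 4.6029]
Step 4: x=[4.9423 11.2663 14.8450 25.0042] v=[1.9464 -2.4033 -3.7157 2.2262]
Step 5: x=[5.3575 10.3464 15.1547 24.7840] v=[2.0760 -4.5995 1.5487 -1.1012]
Step 6: x=[5.6918 9.3976 16.2358 23.9831] v=[1.6716 -4.7440 5.4055 -4.0046]
Step 7: x=[5.8426 8.9500 17.4624 22.9026] v=[0.7539 -2.2381 6.1328 -5.4024]
Step 8: x=[5.7620 9.3672 18.1974 21.9117] v=[-0.4031 2.0859 3.6750 -4.9546]

Answer: 5.7620 9.3672 18.1974 21.9117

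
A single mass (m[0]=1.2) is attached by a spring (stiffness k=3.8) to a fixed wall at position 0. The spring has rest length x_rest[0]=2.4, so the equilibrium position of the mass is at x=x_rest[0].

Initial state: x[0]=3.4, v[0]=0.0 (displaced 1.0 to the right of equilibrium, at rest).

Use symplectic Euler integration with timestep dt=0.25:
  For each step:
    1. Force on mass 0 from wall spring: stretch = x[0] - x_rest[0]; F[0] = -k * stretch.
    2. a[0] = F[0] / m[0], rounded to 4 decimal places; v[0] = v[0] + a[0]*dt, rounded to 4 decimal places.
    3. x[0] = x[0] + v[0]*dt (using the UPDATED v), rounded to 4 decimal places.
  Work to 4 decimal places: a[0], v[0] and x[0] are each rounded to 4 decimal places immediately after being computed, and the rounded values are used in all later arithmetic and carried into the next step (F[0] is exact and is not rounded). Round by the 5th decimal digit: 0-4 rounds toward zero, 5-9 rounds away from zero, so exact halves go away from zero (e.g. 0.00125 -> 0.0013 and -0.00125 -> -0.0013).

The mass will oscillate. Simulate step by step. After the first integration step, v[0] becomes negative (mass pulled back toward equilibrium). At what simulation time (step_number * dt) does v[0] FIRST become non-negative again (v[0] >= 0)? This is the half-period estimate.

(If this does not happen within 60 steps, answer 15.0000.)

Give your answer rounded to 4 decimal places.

Step 0: x=[3.4000] v=[0.0000]
Step 1: x=[3.2021] v=[-0.7917]
Step 2: x=[2.8454] v=[-1.4267]
Step 3: x=[2.4006] v=[-1.7793]
Step 4: x=[1.9557] v=[-1.7798]
Step 5: x=[1.5987] v=[-1.4281]
Step 6: x=[1.4003] v=[-0.7937]
Step 7: x=[1.3997] v=[-0.0023]
Step 8: x=[1.5971] v=[0.7896]
First v>=0 after going negative at step 8, time=2.0000

Answer: 2.0000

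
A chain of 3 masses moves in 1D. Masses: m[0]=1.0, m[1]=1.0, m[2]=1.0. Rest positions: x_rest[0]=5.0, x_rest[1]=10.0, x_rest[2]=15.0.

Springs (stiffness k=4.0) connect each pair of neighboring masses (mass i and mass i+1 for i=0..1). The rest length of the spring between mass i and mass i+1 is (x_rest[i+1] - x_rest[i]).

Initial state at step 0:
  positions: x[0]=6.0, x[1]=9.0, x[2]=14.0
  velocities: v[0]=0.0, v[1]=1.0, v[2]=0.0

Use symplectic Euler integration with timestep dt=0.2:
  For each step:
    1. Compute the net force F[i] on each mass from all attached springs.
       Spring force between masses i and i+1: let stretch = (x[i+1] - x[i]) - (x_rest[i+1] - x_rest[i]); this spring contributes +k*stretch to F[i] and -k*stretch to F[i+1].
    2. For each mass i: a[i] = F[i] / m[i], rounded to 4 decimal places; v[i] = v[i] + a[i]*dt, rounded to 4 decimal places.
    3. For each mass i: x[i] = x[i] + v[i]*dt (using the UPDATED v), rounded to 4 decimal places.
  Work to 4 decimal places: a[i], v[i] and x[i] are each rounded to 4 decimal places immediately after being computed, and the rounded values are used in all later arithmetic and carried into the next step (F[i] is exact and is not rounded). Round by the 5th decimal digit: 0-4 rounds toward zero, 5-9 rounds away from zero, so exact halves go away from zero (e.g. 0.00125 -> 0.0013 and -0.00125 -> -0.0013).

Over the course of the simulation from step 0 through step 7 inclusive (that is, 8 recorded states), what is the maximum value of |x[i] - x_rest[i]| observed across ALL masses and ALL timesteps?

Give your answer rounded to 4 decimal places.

Answer: 1.4448

Derivation:
Step 0: x=[6.0000 9.0000 14.0000] v=[0.0000 1.0000 0.0000]
Step 1: x=[5.6800 9.5200 14.0000] v=[-1.6000 2.6000 0.0000]
Step 2: x=[5.1744 10.1424 14.0832] v=[-2.5280 3.1120 0.4160]
Step 3: x=[4.6637 10.6004 14.3359] v=[-2.5536 2.2902 1.2634]
Step 4: x=[4.3029 10.7062 14.7909] v=[-1.8042 0.5292 2.2750]
Step 5: x=[4.1666 10.4411 15.3923] v=[-0.6816 -1.3257 3.0072]
Step 6: x=[4.2342 9.9642 16.0015] v=[0.3380 -2.3843 3.0462]
Step 7: x=[4.4186 9.5365 16.4448] v=[0.9220 -2.1385 2.2164]
Max displacement = 1.4448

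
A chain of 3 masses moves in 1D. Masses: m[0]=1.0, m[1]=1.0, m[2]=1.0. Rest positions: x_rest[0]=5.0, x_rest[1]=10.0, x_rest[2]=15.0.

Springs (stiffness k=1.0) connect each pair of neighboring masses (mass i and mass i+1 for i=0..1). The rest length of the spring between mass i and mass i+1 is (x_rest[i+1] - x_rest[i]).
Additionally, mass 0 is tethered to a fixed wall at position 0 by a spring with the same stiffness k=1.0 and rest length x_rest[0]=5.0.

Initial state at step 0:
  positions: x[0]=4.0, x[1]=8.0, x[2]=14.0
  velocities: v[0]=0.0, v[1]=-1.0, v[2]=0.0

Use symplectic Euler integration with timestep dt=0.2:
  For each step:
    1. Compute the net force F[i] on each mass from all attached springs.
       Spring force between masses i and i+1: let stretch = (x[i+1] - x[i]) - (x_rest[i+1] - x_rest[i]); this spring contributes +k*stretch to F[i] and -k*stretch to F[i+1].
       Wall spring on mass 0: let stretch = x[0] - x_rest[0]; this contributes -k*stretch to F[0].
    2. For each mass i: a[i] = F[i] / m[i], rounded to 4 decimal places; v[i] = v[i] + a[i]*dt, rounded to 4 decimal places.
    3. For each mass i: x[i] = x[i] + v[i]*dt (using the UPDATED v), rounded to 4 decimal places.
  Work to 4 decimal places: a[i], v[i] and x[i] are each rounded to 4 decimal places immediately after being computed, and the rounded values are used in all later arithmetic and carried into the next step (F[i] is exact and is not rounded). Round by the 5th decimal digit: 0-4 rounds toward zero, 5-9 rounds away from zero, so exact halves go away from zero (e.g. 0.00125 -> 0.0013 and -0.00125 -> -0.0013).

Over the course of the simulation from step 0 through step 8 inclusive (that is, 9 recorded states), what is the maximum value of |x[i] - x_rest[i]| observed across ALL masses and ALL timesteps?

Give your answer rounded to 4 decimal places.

Step 0: x=[4.0000 8.0000 14.0000] v=[0.0000 -1.0000 0.0000]
Step 1: x=[4.0000 7.8800 13.9600] v=[0.0000 -0.6000 -0.2000]
Step 2: x=[3.9952 7.8480 13.8768] v=[-0.0240 -0.1600 -0.4160]
Step 3: x=[3.9847 7.9030 13.7524] v=[-0.0525 0.2752 -0.6218]
Step 4: x=[3.9715 8.0353 13.5941] v=[-0.0658 0.6614 -0.7917]
Step 5: x=[3.9620 8.2274 13.4134] v=[-0.0473 0.9604 -0.9035]
Step 6: x=[3.9647 8.4563 13.2253] v=[0.0134 1.1445 -0.9407]
Step 7: x=[3.9885 8.6963 13.0464] v=[0.1188 1.2000 -0.8945]
Step 8: x=[4.0410 8.9220 12.8935] v=[0.2627 1.1285 -0.7645]
Max displacement = 2.1520

Answer: 2.1520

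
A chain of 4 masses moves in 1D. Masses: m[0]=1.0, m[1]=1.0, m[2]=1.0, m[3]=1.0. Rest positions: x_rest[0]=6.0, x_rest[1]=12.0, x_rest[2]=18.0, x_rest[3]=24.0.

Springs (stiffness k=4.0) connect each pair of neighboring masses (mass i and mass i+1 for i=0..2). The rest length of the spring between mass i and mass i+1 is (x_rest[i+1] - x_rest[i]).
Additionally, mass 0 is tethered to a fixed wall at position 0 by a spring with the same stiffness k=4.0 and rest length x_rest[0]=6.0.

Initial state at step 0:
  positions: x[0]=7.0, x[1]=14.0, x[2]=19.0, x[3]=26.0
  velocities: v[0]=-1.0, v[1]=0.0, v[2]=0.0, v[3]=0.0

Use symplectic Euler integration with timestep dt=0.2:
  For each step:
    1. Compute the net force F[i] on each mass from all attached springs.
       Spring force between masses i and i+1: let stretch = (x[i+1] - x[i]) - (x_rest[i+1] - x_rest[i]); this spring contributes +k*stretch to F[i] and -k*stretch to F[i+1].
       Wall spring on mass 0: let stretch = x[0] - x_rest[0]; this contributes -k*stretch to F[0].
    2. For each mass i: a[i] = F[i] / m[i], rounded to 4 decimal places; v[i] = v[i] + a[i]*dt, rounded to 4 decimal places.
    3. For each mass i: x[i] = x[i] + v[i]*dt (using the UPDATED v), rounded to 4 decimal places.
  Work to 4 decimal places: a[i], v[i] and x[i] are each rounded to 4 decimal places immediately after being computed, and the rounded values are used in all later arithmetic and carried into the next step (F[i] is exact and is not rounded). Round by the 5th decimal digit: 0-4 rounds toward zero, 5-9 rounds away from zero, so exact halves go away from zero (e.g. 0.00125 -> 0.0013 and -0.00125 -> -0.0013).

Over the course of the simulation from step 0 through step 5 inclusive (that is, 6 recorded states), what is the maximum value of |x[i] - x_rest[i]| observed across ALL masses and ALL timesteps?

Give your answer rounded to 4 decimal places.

Step 0: x=[7.0000 14.0000 19.0000 26.0000] v=[-1.0000 0.0000 0.0000 0.0000]
Step 1: x=[6.8000 13.6800 19.3200 25.8400] v=[-1.0000 -1.6000 1.6000 -0.8000]
Step 2: x=[6.6128 13.1616 19.7808 25.5968] v=[-0.9360 -2.5920 2.3040 -1.2160]
Step 3: x=[6.4154 12.6545 20.1131 25.3830] v=[-0.9872 -2.5357 1.6614 -1.0688]
Step 4: x=[6.1898 12.3425 20.0952 25.2861] v=[-1.1282 -1.5601 -0.0896 -0.4847]
Step 5: x=[5.9582 12.2865 19.6674 25.3186] v=[-1.1579 -0.2801 -2.1390 0.1626]
Max displacement = 2.1131

Answer: 2.1131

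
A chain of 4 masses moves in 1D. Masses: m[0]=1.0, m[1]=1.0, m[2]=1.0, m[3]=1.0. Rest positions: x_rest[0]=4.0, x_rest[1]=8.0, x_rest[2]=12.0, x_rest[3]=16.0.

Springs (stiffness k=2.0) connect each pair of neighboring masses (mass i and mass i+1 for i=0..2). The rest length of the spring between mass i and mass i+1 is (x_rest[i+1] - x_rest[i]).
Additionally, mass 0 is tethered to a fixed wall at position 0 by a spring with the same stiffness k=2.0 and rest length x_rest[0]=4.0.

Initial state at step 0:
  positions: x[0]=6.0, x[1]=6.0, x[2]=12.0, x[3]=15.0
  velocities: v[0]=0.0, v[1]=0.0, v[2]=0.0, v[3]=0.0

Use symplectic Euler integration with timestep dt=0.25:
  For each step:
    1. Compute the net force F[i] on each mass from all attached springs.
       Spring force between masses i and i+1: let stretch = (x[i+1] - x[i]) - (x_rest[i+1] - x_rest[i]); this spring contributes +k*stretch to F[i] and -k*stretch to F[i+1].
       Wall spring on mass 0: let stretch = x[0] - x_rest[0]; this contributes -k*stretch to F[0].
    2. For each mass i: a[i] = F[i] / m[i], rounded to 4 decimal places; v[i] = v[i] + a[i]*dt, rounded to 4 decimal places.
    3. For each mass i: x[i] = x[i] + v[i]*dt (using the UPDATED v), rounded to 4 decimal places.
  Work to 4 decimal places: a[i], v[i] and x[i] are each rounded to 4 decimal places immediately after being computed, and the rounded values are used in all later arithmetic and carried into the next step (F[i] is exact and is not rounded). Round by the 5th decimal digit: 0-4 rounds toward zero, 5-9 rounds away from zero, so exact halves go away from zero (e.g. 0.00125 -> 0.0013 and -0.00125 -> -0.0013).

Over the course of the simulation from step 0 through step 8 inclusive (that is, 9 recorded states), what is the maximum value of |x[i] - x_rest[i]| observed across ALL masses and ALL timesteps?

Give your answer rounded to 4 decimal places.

Step 0: x=[6.0000 6.0000 12.0000 15.0000] v=[0.0000 0.0000 0.0000 0.0000]
Step 1: x=[5.2500 6.7500 11.6250 15.1250] v=[-3.0000 3.0000 -1.5000 0.5000]
Step 2: x=[4.0313 7.9219 11.0781 15.3125] v=[-4.8750 4.6875 -2.1875 0.7500]
Step 3: x=[2.7950 9.0020 10.6660 15.4707] v=[-4.9454 4.3203 -1.6484 0.6328]
Step 4: x=[1.9852 9.5142 10.6465 15.5283] v=[-3.2394 2.0488 -0.0781 0.2305]
Step 5: x=[1.8683 9.2268 11.0957 15.4757] v=[-0.4675 -1.1496 1.7967 -0.2104]
Step 6: x=[2.4377 8.2532 11.8588 15.3756] v=[2.2776 -3.8944 3.0523 -0.4004]
Step 7: x=[3.4293 7.0034 12.6108 15.3359] v=[3.9665 -4.9994 3.0079 -0.1588]
Step 8: x=[4.4390 6.0077 13.0025 15.4556] v=[4.0389 -3.9828 1.5668 0.4787]
Max displacement = 2.1317

Answer: 2.1317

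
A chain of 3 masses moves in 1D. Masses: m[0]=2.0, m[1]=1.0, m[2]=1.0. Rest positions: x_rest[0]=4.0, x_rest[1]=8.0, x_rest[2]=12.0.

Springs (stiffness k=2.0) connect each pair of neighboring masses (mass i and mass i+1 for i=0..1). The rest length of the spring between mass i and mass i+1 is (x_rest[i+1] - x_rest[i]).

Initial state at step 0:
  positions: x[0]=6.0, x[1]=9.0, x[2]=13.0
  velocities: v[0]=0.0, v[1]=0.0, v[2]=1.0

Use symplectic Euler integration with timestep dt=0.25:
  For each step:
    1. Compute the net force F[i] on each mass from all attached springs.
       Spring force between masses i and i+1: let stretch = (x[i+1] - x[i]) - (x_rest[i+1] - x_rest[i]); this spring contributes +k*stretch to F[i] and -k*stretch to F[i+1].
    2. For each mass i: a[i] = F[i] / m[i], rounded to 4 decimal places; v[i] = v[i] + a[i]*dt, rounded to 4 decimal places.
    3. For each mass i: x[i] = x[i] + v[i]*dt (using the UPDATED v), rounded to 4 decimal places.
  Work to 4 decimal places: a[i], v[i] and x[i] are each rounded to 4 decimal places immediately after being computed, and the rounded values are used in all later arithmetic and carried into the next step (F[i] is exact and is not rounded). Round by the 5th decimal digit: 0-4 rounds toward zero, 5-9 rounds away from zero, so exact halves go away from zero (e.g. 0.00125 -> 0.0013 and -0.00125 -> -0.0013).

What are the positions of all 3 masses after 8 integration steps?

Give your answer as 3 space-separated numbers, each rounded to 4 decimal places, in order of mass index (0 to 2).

Step 0: x=[6.0000 9.0000 13.0000] v=[0.0000 0.0000 1.0000]
Step 1: x=[5.9375 9.1250 13.2500] v=[-0.2500 0.5000 1.0000]
Step 2: x=[5.8242 9.3672 13.4844] v=[-0.4531 0.9688 0.9375]
Step 3: x=[5.6824 9.6812 13.7041] v=[-0.5674 1.2559 0.8789]
Step 4: x=[5.5405 9.9982 13.9210] v=[-0.5677 1.2680 0.8675]
Step 5: x=[5.4272 10.2484 14.1475] v=[-0.4533 1.0006 0.9061]
Step 6: x=[5.3652 10.3833 14.3867] v=[-0.2480 0.5396 0.9566]
Step 7: x=[5.3668 10.3914 14.6254] v=[0.0065 0.0323 0.9549]
Step 8: x=[5.4325 10.3007 14.8349] v=[0.2627 -0.3630 0.8379]

Answer: 5.4325 10.3007 14.8349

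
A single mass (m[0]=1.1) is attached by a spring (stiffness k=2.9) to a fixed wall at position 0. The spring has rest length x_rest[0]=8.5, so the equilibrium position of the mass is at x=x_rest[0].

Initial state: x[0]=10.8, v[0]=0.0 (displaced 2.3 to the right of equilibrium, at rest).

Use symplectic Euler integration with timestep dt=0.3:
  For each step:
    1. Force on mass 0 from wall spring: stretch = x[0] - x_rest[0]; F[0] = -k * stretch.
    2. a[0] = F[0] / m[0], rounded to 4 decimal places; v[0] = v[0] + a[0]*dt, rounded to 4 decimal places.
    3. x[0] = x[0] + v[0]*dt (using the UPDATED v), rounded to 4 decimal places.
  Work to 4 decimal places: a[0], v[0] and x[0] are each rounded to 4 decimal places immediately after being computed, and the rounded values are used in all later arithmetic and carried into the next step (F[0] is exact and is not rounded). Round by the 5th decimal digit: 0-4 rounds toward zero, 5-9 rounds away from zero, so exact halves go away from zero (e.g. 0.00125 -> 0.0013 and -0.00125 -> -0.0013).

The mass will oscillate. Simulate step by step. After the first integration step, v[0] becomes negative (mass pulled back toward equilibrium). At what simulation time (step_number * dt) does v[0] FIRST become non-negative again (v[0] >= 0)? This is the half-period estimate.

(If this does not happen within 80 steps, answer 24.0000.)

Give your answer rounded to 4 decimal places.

Step 0: x=[10.8000] v=[0.0000]
Step 1: x=[10.2543] v=[-1.8191]
Step 2: x=[9.2923] v=[-3.2066]
Step 3: x=[8.1423] v=[-3.8332]
Step 4: x=[7.0772] v=[-3.5503]
Step 5: x=[6.3497] v=[-2.4250]
Step 6: x=[6.1324] v=[-0.7243]
Step 7: x=[6.4769] v=[1.1483]
First v>=0 after going negative at step 7, time=2.1000

Answer: 2.1000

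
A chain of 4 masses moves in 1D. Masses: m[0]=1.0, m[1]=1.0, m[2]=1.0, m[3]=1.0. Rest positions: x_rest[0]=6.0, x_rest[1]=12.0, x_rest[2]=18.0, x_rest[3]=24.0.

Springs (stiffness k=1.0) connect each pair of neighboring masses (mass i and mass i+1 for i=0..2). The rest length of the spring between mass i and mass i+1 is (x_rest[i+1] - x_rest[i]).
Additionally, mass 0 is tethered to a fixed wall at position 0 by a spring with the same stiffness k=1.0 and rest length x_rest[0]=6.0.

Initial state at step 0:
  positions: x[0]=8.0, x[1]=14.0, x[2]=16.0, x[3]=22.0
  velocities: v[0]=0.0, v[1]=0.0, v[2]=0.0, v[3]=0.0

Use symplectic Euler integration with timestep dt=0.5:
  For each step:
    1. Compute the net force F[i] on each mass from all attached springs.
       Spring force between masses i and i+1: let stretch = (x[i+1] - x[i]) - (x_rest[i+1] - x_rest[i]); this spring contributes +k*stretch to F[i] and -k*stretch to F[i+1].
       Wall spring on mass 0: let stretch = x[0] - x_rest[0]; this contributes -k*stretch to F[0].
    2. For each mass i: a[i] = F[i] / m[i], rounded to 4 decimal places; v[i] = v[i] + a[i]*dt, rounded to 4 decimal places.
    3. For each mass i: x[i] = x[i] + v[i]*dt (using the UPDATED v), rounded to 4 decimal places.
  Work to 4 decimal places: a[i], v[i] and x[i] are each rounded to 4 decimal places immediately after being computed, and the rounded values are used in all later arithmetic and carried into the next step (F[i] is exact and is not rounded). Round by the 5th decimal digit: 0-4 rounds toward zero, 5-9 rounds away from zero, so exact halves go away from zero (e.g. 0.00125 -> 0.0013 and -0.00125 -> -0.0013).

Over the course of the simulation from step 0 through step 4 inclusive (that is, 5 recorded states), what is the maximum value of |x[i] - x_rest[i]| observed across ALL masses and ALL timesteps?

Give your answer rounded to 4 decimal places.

Step 0: x=[8.0000 14.0000 16.0000 22.0000] v=[0.0000 0.0000 0.0000 0.0000]
Step 1: x=[7.5000 13.0000 17.0000 22.0000] v=[-1.0000 -2.0000 2.0000 0.0000]
Step 2: x=[6.5000 11.6250 18.2500 22.2500] v=[-2.0000 -2.7500 2.5000 0.5000]
Step 3: x=[5.1563 10.6250 18.8438 23.0000] v=[-2.6875 -2.0000 1.1875 1.5000]
Step 4: x=[3.8907 10.3125 18.4219 24.2110] v=[-2.5313 -0.6250 -0.8438 2.4219]
Max displacement = 2.1093

Answer: 2.1093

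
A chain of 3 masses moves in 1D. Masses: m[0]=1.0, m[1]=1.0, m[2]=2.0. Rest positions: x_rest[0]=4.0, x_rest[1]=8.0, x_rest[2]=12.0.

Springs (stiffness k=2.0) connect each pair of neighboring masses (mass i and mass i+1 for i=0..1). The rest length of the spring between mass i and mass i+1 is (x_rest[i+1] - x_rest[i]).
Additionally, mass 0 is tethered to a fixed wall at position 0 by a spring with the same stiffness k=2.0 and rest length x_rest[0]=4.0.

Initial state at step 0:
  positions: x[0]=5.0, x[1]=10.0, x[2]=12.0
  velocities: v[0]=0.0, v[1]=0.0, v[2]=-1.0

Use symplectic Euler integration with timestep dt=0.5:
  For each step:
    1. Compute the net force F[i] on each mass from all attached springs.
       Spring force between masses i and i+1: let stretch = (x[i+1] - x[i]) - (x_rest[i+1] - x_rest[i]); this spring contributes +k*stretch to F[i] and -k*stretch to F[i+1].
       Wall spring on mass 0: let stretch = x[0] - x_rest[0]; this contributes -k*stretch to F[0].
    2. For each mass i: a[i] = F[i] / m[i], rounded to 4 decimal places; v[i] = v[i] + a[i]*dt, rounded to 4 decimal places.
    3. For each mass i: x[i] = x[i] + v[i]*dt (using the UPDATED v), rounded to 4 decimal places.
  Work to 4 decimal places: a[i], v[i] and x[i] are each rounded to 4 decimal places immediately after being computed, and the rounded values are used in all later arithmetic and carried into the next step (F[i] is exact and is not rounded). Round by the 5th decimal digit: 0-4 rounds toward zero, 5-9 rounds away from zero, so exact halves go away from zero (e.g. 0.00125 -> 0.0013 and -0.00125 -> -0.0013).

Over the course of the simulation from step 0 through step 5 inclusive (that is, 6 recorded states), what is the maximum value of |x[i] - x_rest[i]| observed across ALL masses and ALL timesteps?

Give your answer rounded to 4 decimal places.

Step 0: x=[5.0000 10.0000 12.0000] v=[0.0000 0.0000 -1.0000]
Step 1: x=[5.0000 8.5000 12.0000] v=[0.0000 -3.0000 0.0000]
Step 2: x=[4.2500 7.0000 12.1250] v=[-1.5000 -3.0000 0.2500]
Step 3: x=[2.7500 6.6875 11.9688] v=[-3.0000 -0.6250 -0.3125]
Step 4: x=[1.8438 7.0469 11.4922] v=[-1.8125 0.7188 -0.9532]
Step 5: x=[2.6172 7.0274 10.9043] v=[1.5468 -0.0390 -1.1759]
Max displacement = 2.1562

Answer: 2.1562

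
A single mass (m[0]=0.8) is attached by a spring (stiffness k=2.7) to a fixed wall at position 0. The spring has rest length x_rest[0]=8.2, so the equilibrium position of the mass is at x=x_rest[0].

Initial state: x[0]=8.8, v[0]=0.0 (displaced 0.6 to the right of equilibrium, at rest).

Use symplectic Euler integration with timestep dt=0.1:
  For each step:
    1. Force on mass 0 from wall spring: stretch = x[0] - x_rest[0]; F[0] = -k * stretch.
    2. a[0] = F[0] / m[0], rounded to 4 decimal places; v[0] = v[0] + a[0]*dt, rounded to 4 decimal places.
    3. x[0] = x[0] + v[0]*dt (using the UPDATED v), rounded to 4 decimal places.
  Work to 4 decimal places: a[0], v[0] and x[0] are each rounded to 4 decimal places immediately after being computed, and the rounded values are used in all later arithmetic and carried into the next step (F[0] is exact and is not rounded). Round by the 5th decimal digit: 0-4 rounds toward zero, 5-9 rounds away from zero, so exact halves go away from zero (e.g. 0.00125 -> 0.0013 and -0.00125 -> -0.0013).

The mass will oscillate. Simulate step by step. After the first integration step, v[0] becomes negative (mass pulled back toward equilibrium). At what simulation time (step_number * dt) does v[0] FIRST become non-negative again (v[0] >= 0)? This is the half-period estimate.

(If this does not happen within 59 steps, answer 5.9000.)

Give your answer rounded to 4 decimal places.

Answer: 1.8000

Derivation:
Step 0: x=[8.8000] v=[0.0000]
Step 1: x=[8.7798] v=[-0.2025]
Step 2: x=[8.7400] v=[-0.3982]
Step 3: x=[8.6820] v=[-0.5805]
Step 4: x=[8.6077] v=[-0.7432]
Step 5: x=[8.5196] v=[-0.8808]
Step 6: x=[8.4207] v=[-0.9887]
Step 7: x=[8.3144] v=[-1.0632]
Step 8: x=[8.2042] v=[-1.1018]
Step 9: x=[8.0939] v=[-1.1032]
Step 10: x=[7.9872] v=[-1.0674]
Step 11: x=[7.8876] v=[-0.9956]
Step 12: x=[7.7986] v=[-0.8902]
Step 13: x=[7.7231] v=[-0.7547]
Step 14: x=[7.6637] v=[-0.5938]
Step 15: x=[7.6224] v=[-0.4128]
Step 16: x=[7.6006] v=[-0.2179]
Step 17: x=[7.5990] v=[-0.0156]
Step 18: x=[7.6177] v=[0.1872]
First v>=0 after going negative at step 18, time=1.8000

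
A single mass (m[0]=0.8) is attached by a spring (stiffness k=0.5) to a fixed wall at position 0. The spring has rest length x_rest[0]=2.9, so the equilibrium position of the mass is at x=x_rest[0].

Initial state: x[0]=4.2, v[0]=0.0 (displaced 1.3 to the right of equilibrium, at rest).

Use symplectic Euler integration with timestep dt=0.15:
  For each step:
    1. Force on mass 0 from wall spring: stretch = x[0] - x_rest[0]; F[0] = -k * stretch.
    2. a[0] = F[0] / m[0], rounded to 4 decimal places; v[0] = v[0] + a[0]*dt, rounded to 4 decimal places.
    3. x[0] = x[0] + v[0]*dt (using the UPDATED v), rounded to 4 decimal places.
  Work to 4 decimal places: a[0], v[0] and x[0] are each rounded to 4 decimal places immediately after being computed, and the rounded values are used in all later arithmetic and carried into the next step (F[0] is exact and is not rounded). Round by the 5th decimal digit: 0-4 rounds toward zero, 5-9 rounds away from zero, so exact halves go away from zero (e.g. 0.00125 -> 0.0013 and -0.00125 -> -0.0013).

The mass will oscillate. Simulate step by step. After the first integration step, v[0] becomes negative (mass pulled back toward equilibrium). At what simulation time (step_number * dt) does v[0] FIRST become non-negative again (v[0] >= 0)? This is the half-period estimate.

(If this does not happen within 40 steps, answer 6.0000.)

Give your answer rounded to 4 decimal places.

Answer: 4.0500

Derivation:
Step 0: x=[4.2000] v=[0.0000]
Step 1: x=[4.1817] v=[-0.1219]
Step 2: x=[4.1454] v=[-0.2421]
Step 3: x=[4.0916] v=[-0.3589]
Step 4: x=[4.0210] v=[-0.4706]
Step 5: x=[3.9346] v=[-0.5757]
Step 6: x=[3.8337] v=[-0.6727]
Step 7: x=[3.7197] v=[-0.7602]
Step 8: x=[3.5942] v=[-0.8370]
Step 9: x=[3.4589] v=[-0.9021]
Step 10: x=[3.3157] v=[-0.9545]
Step 11: x=[3.1667] v=[-0.9935]
Step 12: x=[3.0139] v=[-1.0185]
Step 13: x=[2.8595] v=[-1.0292]
Step 14: x=[2.7057] v=[-1.0254]
Step 15: x=[2.5546] v=[-1.0072]
Step 16: x=[2.4084] v=[-0.9748]
Step 17: x=[2.2691] v=[-0.9287]
Step 18: x=[2.1387] v=[-0.8696]
Step 19: x=[2.0190] v=[-0.7982]
Step 20: x=[1.9117] v=[-0.7156]
Step 21: x=[1.8183] v=[-0.6229]
Step 22: x=[1.7401] v=[-0.5215]
Step 23: x=[1.6782] v=[-0.4128]
Step 24: x=[1.6335] v=[-0.2983]
Step 25: x=[1.6066] v=[-0.1796]
Step 26: x=[1.5979] v=[-0.0583]
Step 27: x=[1.6075] v=[0.0638]
First v>=0 after going negative at step 27, time=4.0500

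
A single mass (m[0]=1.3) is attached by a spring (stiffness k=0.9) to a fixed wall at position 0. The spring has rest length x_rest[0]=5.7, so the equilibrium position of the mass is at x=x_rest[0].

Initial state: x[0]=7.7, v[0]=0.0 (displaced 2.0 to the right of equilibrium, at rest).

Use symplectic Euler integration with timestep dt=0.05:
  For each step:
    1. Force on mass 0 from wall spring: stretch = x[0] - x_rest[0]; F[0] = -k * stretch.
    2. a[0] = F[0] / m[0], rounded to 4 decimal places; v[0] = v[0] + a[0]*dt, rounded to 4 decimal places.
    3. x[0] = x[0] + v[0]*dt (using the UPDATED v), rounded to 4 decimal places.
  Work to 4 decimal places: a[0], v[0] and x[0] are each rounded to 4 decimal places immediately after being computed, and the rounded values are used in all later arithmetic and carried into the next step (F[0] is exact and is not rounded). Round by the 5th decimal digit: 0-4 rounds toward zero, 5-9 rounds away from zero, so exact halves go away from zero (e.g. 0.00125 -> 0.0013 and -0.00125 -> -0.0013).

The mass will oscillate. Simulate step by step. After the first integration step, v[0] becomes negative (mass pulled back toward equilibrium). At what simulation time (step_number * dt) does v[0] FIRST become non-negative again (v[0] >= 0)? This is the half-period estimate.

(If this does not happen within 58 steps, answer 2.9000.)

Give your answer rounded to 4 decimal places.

Answer: 2.9000

Derivation:
Step 0: x=[7.7000] v=[0.0000]
Step 1: x=[7.6965] v=[-0.0692]
Step 2: x=[7.6896] v=[-0.1383]
Step 3: x=[7.6792] v=[-0.2072]
Step 4: x=[7.6654] v=[-0.2757]
Step 5: x=[7.6482] v=[-0.3437]
Step 6: x=[7.6276] v=[-0.4111]
Step 7: x=[7.6037] v=[-0.4778]
Step 8: x=[7.5765] v=[-0.5437]
Step 9: x=[7.5461] v=[-0.6087]
Step 10: x=[7.5125] v=[-0.6726]
Step 11: x=[7.4757] v=[-0.7353]
Step 12: x=[7.4359] v=[-0.7968]
Step 13: x=[7.3931] v=[-0.8569]
Step 14: x=[7.3473] v=[-0.9155]
Step 15: x=[7.2987] v=[-0.9725]
Step 16: x=[7.2473] v=[-1.0278]
Step 17: x=[7.1932] v=[-1.0814]
Step 18: x=[7.1365] v=[-1.1331]
Step 19: x=[7.0774] v=[-1.1828]
Step 20: x=[7.0159] v=[-1.2305]
Step 21: x=[6.9521] v=[-1.2761]
Step 22: x=[6.8861] v=[-1.3194]
Step 23: x=[6.8181] v=[-1.3605]
Step 24: x=[6.7481] v=[-1.3992]
Step 25: x=[6.6763] v=[-1.4355]
Step 26: x=[6.6028] v=[-1.4693]
Step 27: x=[6.5278] v=[-1.5006]
Step 28: x=[6.4513] v=[-1.5293]
Step 29: x=[6.3735] v=[-1.5553]
Step 30: x=[6.2946] v=[-1.5786]
Step 31: x=[6.2146] v=[-1.5992]
Step 32: x=[6.1338] v=[-1.6170]
Step 33: x=[6.0522] v=[-1.6320]
Step 34: x=[5.9700] v=[-1.6442]
Step 35: x=[5.8873] v=[-1.6535]
Step 36: x=[5.8043] v=[-1.6600]
Step 37: x=[5.7211] v=[-1.6636]
Step 38: x=[5.6379] v=[-1.6643]
Step 39: x=[5.5548] v=[-1.6622]
Step 40: x=[5.4719] v=[-1.6572]
Step 41: x=[5.3894] v=[-1.6493]
Step 42: x=[5.3075] v=[-1.6386]
Step 43: x=[5.2263] v=[-1.6250]
Step 44: x=[5.1459] v=[-1.6086]
Step 45: x=[5.0664] v=[-1.5894]
Step 46: x=[4.9880] v=[-1.5675]
Step 47: x=[4.9109] v=[-1.5429]
Step 48: x=[4.8351] v=[-1.5156]
Step 49: x=[4.7608] v=[-1.4857]
Step 50: x=[4.6881] v=[-1.4532]
Step 51: x=[4.6172] v=[-1.4182]
Step 52: x=[4.5482] v=[-1.3807]
Step 53: x=[4.4812] v=[-1.3408]
Step 54: x=[4.4163] v=[-1.2986]
Step 55: x=[4.3536] v=[-1.2542]
Step 56: x=[4.2932] v=[-1.2076]
Step 57: x=[4.2353] v=[-1.1589]
Step 58: x=[4.1799] v=[-1.1082]
v[0] did not become non-negative within 58 steps; using fallback time=2.9000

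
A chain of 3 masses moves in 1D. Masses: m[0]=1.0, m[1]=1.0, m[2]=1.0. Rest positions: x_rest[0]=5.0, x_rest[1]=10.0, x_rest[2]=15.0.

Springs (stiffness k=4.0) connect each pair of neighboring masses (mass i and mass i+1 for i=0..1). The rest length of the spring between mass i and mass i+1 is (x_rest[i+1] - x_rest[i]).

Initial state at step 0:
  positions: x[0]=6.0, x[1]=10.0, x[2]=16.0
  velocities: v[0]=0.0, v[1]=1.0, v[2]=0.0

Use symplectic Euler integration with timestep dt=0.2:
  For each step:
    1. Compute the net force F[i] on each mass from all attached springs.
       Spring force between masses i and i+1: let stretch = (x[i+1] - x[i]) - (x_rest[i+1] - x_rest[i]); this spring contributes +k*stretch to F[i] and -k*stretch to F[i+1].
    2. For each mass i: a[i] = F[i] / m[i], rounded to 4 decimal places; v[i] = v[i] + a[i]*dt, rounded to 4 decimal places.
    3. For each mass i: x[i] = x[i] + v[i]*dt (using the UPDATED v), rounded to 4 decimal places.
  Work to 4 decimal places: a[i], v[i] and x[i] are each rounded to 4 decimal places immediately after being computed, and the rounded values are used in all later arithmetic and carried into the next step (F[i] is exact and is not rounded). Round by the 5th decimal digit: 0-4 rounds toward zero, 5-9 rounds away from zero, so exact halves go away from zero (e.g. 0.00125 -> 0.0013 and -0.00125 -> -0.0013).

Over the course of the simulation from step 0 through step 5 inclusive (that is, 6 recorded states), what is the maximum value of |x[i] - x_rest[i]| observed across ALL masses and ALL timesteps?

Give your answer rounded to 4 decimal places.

Answer: 1.7062

Derivation:
Step 0: x=[6.0000 10.0000 16.0000] v=[0.0000 1.0000 0.0000]
Step 1: x=[5.8400 10.5200 15.8400] v=[-0.8000 2.6000 -0.8000]
Step 2: x=[5.6288 11.1424 15.6288] v=[-1.0560 3.1120 -1.0560]
Step 3: x=[5.4998 11.6004 15.4998] v=[-0.6451 2.2902 -0.6451]
Step 4: x=[5.5469 11.7062 15.5469] v=[0.2354 0.5292 0.2354]
Step 5: x=[5.7795 11.4411 15.7795] v=[1.1628 -1.3257 1.1628]
Max displacement = 1.7062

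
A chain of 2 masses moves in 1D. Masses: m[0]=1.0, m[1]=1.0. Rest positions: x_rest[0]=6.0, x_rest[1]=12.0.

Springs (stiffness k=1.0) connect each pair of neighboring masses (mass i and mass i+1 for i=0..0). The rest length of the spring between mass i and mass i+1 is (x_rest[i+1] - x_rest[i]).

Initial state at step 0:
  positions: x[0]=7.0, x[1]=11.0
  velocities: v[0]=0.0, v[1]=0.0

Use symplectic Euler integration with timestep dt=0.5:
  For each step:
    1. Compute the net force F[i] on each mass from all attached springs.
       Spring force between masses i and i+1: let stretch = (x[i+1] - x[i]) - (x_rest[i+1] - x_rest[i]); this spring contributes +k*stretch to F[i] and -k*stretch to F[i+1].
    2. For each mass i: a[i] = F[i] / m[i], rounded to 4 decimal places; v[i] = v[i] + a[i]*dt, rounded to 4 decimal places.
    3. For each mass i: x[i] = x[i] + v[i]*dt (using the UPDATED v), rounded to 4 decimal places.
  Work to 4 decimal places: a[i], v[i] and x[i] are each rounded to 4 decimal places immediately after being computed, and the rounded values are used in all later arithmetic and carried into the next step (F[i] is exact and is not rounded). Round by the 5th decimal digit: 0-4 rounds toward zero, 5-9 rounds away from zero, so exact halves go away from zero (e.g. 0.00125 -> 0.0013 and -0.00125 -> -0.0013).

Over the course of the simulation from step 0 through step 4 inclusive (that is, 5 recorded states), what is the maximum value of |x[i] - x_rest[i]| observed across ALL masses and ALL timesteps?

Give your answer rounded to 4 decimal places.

Answer: 1.0625

Derivation:
Step 0: x=[7.0000 11.0000] v=[0.0000 0.0000]
Step 1: x=[6.5000 11.5000] v=[-1.0000 1.0000]
Step 2: x=[5.7500 12.2500] v=[-1.5000 1.5000]
Step 3: x=[5.1250 12.8750] v=[-1.2500 1.2500]
Step 4: x=[4.9375 13.0625] v=[-0.3750 0.3750]
Max displacement = 1.0625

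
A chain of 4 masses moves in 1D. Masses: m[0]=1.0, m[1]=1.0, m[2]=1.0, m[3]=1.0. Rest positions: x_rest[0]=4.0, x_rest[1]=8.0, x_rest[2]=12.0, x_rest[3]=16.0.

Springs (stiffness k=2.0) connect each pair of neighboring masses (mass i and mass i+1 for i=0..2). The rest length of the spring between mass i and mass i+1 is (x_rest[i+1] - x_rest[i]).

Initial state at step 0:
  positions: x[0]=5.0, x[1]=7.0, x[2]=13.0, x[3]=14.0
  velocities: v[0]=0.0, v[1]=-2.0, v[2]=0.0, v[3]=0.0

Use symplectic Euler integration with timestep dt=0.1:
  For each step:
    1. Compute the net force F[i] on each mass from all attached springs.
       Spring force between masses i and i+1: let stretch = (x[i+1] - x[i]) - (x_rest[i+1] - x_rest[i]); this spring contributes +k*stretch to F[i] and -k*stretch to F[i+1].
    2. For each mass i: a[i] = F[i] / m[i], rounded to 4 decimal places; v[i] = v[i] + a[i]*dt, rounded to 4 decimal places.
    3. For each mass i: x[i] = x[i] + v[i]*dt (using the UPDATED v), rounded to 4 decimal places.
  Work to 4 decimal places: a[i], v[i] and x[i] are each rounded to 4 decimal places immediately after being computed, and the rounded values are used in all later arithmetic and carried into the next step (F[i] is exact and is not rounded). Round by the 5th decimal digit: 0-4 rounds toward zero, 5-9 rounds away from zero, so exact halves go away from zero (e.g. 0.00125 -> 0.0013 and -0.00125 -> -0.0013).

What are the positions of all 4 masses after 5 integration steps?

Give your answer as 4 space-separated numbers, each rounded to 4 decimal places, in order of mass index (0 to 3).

Answer: 4.4044 7.1517 11.6521 14.7919

Derivation:
Step 0: x=[5.0000 7.0000 13.0000 14.0000] v=[0.0000 -2.0000 0.0000 0.0000]
Step 1: x=[4.9600 6.8800 12.9000 14.0600] v=[-0.4000 -1.2000 -1.0000 0.6000]
Step 2: x=[4.8784 6.8420 12.7028 14.1768] v=[-0.8160 -0.3800 -1.9720 1.1680]
Step 3: x=[4.7561 6.8819 12.4179 14.3441] v=[-1.2233 0.3994 -2.8494 1.6732]
Step 4: x=[4.5963 6.9900 12.0608 14.5529] v=[-1.5981 1.0814 -3.5714 2.0880]
Step 5: x=[4.4044 7.1517 11.6521 14.7919] v=[-1.9194 1.6168 -4.0871 2.3896]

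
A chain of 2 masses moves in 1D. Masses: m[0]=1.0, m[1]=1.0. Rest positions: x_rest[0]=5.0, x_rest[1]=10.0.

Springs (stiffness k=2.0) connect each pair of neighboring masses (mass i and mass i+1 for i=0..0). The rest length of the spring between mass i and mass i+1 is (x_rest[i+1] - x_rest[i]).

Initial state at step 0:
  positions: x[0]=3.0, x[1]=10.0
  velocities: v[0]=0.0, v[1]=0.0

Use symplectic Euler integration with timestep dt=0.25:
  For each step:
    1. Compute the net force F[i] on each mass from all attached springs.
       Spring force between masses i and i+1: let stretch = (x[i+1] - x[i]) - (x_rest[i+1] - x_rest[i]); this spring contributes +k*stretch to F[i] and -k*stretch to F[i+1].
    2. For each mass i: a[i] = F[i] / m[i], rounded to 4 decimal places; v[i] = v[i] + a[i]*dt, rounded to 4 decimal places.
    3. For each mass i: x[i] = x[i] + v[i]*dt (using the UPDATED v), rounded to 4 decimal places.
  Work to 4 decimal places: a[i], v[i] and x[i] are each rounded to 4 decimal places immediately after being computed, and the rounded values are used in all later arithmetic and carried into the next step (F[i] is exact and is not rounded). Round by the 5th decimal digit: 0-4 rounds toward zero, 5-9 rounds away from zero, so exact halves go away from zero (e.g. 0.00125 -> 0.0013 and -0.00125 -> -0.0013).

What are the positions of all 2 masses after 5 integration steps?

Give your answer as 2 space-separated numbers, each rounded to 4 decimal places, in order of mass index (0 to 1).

Step 0: x=[3.0000 10.0000] v=[0.0000 0.0000]
Step 1: x=[3.2500 9.7500] v=[1.0000 -1.0000]
Step 2: x=[3.6875 9.3125] v=[1.7500 -1.7500]
Step 3: x=[4.2031 8.7969] v=[2.0625 -2.0625]
Step 4: x=[4.6680 8.3321] v=[1.8594 -1.8594]
Step 5: x=[4.9659 8.0342] v=[1.1915 -1.1915]

Answer: 4.9659 8.0342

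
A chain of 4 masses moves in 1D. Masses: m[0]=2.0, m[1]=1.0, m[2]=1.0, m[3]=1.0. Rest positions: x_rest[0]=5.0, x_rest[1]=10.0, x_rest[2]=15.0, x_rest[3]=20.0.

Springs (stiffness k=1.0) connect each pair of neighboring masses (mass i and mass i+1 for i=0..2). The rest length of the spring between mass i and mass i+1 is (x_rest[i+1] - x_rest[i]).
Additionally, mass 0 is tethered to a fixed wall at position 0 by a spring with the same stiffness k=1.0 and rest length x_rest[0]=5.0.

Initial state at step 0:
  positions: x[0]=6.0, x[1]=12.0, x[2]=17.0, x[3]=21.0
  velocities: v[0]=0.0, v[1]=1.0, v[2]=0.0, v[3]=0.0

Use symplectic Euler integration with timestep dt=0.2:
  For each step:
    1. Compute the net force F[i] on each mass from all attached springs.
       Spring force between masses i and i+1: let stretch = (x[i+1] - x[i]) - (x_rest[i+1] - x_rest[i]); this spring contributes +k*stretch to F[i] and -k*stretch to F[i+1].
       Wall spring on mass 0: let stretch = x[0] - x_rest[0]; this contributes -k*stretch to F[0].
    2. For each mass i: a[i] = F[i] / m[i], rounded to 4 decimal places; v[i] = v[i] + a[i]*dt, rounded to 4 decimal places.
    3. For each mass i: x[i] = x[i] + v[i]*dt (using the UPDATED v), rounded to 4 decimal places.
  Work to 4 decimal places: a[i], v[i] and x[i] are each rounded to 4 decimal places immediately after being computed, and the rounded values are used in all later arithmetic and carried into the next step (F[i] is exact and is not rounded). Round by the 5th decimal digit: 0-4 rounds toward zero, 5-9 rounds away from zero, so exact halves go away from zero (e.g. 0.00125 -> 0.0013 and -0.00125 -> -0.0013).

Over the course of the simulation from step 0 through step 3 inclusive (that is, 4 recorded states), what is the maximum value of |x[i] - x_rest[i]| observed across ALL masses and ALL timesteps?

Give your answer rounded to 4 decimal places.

Step 0: x=[6.0000 12.0000 17.0000 21.0000] v=[0.0000 1.0000 0.0000 0.0000]
Step 1: x=[6.0000 12.1600 16.9600 21.0400] v=[0.0000 0.8000 -0.2000 0.2000]
Step 2: x=[6.0032 12.2656 16.8912 21.1168] v=[0.0160 0.5280 -0.3440 0.3840]
Step 3: x=[6.0116 12.3057 16.8064 21.2246] v=[0.0419 0.2006 -0.4240 0.5389]
Max displacement = 2.3057

Answer: 2.3057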